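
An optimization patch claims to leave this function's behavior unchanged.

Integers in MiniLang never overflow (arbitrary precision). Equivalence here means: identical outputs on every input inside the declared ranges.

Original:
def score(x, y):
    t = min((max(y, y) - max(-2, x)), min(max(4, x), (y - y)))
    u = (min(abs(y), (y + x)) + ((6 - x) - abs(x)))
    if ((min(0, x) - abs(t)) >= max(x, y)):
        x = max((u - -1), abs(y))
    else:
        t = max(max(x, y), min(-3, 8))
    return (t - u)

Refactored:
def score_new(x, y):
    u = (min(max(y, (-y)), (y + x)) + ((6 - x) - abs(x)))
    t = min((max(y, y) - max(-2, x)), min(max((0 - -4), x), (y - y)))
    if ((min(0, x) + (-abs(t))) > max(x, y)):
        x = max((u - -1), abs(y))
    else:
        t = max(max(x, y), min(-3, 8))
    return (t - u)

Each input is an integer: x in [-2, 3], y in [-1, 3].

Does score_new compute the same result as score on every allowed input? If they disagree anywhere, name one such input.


At x=-1, y=-1: score gives -4, score_new gives -5.
verdict: not equivalent; witness: x=-1, y=-1


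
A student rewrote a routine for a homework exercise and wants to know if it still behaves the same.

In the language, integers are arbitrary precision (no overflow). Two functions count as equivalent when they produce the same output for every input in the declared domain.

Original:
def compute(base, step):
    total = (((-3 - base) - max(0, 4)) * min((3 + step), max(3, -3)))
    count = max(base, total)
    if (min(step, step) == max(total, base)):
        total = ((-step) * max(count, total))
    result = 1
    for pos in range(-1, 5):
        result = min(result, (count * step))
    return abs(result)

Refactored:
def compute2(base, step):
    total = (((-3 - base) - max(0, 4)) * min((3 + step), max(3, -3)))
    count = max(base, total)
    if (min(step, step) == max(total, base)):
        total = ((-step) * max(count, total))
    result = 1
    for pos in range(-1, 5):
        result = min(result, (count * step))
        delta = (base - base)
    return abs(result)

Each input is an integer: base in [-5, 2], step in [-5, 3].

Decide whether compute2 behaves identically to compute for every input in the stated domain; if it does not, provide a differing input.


Comparing the listings, the differences include: arithmetic usage differs, and local variable names differ, and statement counts differ.
Tracing base=-5, step=-4: compute: total becomes 2; next count becomes 2; next (min(step, step) == max(total, base)) evaluates to false; next result becomes 1; next at pos=-1:; next result becomes -8; next at pos=0:; next result becomes -8; next at pos=1:; next result becomes -8; next at pos=2:; next result becomes -8; next at pos=3:; next result becomes -8; next at pos=4:; next result becomes -8; next final value 8 | compute2: total becomes 2; next count becomes 2; next (min(step, step) == max(total, base)) evaluates to false; next result becomes 1; next at pos=-1:; next result becomes -8; next delta becomes 0; next at pos=0:; next result becomes -8; next delta becomes 0; next at pos=1:; next result becomes -8; next delta becomes 0; next at pos=2:; next result becomes -8; next delta becomes 0; next at pos=3:; next result becomes -8; next delta becomes 0; next at pos=4:; next result becomes -8; next delta becomes 0; next final value 8 — matching result 8.
An exhaustive pass over the 72 declared inputs shows identical outputs.
verdict: equivalent


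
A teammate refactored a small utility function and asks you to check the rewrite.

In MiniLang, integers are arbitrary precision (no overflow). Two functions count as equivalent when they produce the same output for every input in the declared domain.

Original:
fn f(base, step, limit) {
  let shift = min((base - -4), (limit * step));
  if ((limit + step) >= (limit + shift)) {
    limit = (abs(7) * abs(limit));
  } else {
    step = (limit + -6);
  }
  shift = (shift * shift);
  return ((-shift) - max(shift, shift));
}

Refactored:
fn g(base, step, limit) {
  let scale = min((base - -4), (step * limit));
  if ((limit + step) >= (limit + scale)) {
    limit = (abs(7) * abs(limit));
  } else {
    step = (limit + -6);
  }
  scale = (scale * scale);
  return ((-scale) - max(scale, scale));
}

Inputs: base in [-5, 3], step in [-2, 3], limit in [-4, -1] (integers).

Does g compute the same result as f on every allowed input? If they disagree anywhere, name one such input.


The two versions differ — the changes include local variable names differ.
As a probe, take base=1, step=-2, limit=-4: f runs shift := 5 | ((limit + step) >= (limit + shift)): false | step := -10 | shift := 25 | result -50; g runs scale := 5 | ((limit + step) >= (limit + scale)): false | step := -10 | scale := 25 | result -50; both end at -50.
An exhaustive pass over the 216 declared inputs shows identical outputs.
verdict: equivalent


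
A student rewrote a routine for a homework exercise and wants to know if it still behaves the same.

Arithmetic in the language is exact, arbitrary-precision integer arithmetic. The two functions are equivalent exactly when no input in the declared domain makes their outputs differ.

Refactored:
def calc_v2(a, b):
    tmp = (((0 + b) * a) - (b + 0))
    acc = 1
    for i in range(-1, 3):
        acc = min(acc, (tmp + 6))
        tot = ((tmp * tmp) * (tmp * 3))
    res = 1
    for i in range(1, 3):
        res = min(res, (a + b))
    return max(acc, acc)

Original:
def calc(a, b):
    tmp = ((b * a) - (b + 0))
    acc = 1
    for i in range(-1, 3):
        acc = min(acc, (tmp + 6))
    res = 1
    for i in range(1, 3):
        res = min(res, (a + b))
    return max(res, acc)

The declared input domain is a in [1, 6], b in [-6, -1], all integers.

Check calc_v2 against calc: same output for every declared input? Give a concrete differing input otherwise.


Try a=3, b=-6.
calc: tmp becomes -12; next acc becomes 1; next at i=-1:; next acc becomes -6; next at i=0:; next acc becomes -6; next at i=1:; next acc becomes -6; next at i=2:; next acc becomes -6; next res becomes 1; next at i=1:; next res becomes -3; next at i=2:; next res becomes -3; next final value -3
calc_v2: tmp becomes -12; next acc becomes 1; next at i=-1:; next acc becomes -6; next tot becomes -5184; next at i=0:; next acc becomes -6; next tot becomes -5184; next at i=1:; next acc becomes -6; next tot becomes -5184; next at i=2:; next acc becomes -6; next tot becomes -5184; next res becomes 1; next at i=1:; next res becomes -3; next at i=2:; next res becomes -3; next final value -6
-3 and -6 differ, so these are not the same function on this domain.
verdict: not equivalent; witness: a=3, b=-6


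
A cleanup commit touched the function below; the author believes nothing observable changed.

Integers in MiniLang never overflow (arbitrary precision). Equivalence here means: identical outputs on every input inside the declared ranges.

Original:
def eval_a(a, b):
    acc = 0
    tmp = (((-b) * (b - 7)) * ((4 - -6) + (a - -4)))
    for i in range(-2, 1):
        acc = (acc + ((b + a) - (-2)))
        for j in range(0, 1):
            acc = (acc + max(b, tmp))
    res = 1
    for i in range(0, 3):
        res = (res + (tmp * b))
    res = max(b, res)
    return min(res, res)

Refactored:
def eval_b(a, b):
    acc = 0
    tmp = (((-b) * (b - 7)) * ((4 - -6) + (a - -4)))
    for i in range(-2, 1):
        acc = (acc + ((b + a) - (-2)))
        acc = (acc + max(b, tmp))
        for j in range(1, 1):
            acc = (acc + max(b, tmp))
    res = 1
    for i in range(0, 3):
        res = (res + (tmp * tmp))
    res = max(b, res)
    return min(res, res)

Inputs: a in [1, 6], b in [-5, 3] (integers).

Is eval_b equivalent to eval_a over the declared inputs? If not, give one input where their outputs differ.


Not equivalent: a=1, b=-5 separates them (13501 vs 2430001).
eval_a: acc=0, then tmp=-900, then (i=-2), then acc=-2, then (j=0), then acc=-7, then (i=-1), then acc=-9, then (j=0), then acc=-14, then (i=0), then acc=-16, then (j=0), then acc=-21, then res=1, then (i=0), then res=4501, then (i=1), then res=9001, then (i=2), then res=13501, then res=13501, then returns 13501
eval_b: acc=0, then tmp=-900, then (i=-2), then acc=-2, then acc=-7, then the loop over j runs zero times, then (i=-1), then acc=-9, then acc=-14, then the loop over j runs zero times, then (i=0), then acc=-16, then acc=-21, then the loop over j runs zero times, then res=1, then (i=0), then res=810001, then (i=1), then res=1620001, then (i=2), then res=2430001, then res=2430001, then returns 2430001
verdict: not equivalent; witness: a=1, b=-5


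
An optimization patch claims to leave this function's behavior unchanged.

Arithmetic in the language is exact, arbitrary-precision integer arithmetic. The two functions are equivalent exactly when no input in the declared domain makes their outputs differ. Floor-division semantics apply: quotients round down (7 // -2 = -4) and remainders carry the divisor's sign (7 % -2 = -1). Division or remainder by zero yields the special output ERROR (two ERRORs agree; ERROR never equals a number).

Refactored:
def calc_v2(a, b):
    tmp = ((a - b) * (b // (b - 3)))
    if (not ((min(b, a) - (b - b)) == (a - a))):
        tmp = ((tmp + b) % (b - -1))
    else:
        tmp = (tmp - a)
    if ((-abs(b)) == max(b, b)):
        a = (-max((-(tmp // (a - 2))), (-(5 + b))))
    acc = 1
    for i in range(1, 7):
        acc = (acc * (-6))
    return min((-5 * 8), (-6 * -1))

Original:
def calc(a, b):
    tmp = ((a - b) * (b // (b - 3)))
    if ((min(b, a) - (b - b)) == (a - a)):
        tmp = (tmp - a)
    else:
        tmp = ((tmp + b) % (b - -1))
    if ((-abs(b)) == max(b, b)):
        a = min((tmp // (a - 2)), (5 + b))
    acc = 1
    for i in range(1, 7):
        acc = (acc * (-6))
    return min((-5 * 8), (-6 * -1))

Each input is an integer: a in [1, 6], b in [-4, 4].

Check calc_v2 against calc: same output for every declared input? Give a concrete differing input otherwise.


This is a faithful refactor — boolean connective usage differs, plus min/max/abs usage differs, but the computed results match everywhere.
As a probe, take a=6, b=-3: calc runs tmp becomes 0; next ((min(b, a) - (b - b)) == (a - a)) evaluates to false; next tmp becomes -1; next ((-abs(b)) == max(b, b)) evaluates to true; next a becomes -1; next acc becomes 1; next at i=1:; next acc becomes -6; next at i=2:; next acc becomes 36; next at i=3:; next acc becomes -216; next at i=4:; next acc becomes 1296; next at i=5:; next acc becomes -7776; next at i=6:; next acc becomes 46656; next final value -40; calc_v2 runs tmp becomes 0; next (not ((min(b, a) - (b - b)) == (a - a))) evaluates to true; next tmp becomes -1; next ((-abs(b)) == max(b, b)) evaluates to true; next a becomes -1; next acc becomes 1; next at i=1:; next acc becomes -6; next at i=2:; next acc becomes 36; next at i=3:; next acc becomes -216; next at i=4:; next acc becomes 1296; next at i=5:; next acc becomes -7776; next at i=6:; next acc becomes 46656; next final value -40; both end at -40.
Checked all 54 inputs in the declared domain: the outputs agree on every one.
verdict: equivalent


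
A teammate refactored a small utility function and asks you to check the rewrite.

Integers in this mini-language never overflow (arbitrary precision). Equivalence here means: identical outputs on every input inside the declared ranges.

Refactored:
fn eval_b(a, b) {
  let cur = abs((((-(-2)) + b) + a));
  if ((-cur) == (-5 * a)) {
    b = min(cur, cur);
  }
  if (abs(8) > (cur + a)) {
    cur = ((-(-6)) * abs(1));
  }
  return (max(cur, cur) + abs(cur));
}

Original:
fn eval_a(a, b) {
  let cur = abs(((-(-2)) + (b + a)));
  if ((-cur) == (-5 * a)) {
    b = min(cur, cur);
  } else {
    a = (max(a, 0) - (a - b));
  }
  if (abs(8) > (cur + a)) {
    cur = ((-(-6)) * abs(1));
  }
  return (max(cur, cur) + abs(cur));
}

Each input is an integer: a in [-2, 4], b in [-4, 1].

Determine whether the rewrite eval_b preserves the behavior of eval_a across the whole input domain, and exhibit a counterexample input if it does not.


Try a=3, b=0.
eval_a: cur = 5; ((-cur) == (-5 * a)) -> false; a = 0; (abs(8) > (cur + a)) -> true; cur = 6; return 12
eval_b: cur = 5; ((-cur) == (-5 * a)) -> false; (abs(8) > (cur + a)) -> false; return 10
12 != 10, so the rewrite changes behavior.
verdict: not equivalent; witness: a=3, b=0


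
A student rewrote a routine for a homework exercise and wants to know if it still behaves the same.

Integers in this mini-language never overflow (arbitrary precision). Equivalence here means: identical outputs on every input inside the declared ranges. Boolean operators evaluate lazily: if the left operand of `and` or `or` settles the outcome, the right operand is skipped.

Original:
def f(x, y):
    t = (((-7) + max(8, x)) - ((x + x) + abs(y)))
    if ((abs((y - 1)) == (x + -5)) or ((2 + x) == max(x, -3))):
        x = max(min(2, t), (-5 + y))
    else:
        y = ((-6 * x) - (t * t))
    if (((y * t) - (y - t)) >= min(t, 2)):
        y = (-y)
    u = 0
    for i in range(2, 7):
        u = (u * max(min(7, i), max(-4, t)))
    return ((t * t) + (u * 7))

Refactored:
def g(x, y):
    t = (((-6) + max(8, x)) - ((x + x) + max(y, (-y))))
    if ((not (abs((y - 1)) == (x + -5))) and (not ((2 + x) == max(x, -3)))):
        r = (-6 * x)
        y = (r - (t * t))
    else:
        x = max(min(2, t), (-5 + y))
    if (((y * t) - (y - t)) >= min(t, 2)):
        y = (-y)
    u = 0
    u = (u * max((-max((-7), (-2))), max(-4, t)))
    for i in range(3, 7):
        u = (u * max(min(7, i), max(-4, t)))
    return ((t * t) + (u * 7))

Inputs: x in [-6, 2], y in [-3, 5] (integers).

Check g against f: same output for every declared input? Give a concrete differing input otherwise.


Evaluate both at x=-6, y=-3.
f: t = 10; ((abs((y - 1)) == (x + -5)) or ((2 + x) == max(x, -3))) -> false; y = -64; (((y * t) - (y - t)) >= min(t, 2)) -> false; u = 0; [i=2]; u = 0; [i=3]; u = 0; [i=4]; u = 0; [i=5]; u = 0; [i=6]; u = 0; return 100
g: t = 11; ((not (abs((y - 1)) == (x + -5))) and (not ((2 + x) == max(x, -3)))) -> true; r = 36; y = -85; (((y * t) - (y - t)) >= min(t, 2)) -> false; u = 0; u = 0; [i=3]; u = 0; [i=4]; u = 0; [i=5]; u = 0; [i=6]; u = 0; return 121
100 vs 121 — the two versions disagree here.
verdict: not equivalent; witness: x=-6, y=-3


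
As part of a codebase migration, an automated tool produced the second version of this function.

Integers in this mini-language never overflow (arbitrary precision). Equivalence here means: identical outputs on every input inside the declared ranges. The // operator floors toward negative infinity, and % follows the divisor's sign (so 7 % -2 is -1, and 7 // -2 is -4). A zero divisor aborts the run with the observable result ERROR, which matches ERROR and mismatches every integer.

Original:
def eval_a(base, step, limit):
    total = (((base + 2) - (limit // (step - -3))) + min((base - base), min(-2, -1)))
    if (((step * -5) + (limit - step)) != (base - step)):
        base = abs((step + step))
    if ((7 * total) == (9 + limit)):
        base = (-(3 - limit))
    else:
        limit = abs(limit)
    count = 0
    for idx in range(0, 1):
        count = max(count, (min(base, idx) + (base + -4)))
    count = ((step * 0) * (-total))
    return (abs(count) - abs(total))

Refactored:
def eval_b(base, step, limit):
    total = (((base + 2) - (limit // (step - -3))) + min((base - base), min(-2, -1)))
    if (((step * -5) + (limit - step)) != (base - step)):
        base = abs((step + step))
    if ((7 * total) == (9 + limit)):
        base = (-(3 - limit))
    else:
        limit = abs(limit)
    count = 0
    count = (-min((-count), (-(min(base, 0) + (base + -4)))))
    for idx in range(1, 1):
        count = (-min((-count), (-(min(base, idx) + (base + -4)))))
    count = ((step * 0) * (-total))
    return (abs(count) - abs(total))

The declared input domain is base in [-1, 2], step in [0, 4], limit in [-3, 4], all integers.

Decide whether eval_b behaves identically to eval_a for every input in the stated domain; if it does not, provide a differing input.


Behavior is preserved: although arithmetic usage differs; constant usage differs; statement counts differ; min/max/abs usage differs; loop structure differs, the outputs never diverge.
Tracing base=-1, step=2, limit=-1: eval_a: total becomes 0; next (((step * -5) + (limit - step)) != (base - step)) evaluates to true; next base becomes 4; next ((7 * total) == (9 + limit)) evaluates to false; next limit becomes 1; next count becomes 0; next at idx=0:; next count becomes 0; next count becomes 0; next final value 0 | eval_b: total becomes 0; next (((step * -5) + (limit - step)) != (base - step)) evaluates to true; next base becomes 4; next ((7 * total) == (9 + limit)) evaluates to false; next limit becomes 1; next count becomes 0; next count becomes 0; next idx never enters its loop body; next count becomes 0; next final value 0 — matching result 0.
Every one of the 160 inputs gives matching results.
verdict: equivalent


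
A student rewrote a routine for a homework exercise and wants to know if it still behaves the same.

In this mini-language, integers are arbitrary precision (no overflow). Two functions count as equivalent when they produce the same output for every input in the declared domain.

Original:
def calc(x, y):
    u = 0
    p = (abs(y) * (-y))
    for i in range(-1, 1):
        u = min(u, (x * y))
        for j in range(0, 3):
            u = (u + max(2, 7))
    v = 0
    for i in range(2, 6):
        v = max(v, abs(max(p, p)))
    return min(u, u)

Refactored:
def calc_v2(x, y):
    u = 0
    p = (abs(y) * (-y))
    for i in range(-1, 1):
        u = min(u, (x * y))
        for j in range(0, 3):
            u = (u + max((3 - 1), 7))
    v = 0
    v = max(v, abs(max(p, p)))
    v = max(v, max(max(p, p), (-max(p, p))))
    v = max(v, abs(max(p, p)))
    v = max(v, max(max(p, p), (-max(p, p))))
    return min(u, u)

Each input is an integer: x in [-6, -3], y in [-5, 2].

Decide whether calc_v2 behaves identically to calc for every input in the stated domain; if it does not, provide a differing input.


The two versions differ — the changes include statement counts differ, and loop structure differs, and constant usage differs, and min/max/abs usage differs, and arithmetic usage differs.
One worked example (x=-5, y=-3) — calc: u := 0 | p := 9 | iter i=-1: | u := 0 | iter j=0: | u := 7 | iter j=1: | u := 14 | iter j=2: | u := 21 | iter i=0: | u := 15 | iter j=0: | u := 22 | iter j=1: | u := 29 | iter j=2: | u := 36 | v := 0 | iter i=2: | v := 9 | iter i=3: | v := 9 | iter i=4: | v := 9 | iter i=5: | v := 9 | result 36; calc_v2: u := 0 | p := 9 | iter i=-1: | u := 0 | iter j=0: | u := 7 | iter j=1: | u := 14 | iter j=2: | u := 21 | iter i=0: | u := 15 | iter j=0: | u := 22 | iter j=1: | u := 29 | iter j=2: | u := 36 | v := 0 | v := 9 | v := 9 | v := 9 | v := 9 | result 36; agreement on 36.
An exhaustive pass over the 32 declared inputs shows identical outputs.
verdict: equivalent


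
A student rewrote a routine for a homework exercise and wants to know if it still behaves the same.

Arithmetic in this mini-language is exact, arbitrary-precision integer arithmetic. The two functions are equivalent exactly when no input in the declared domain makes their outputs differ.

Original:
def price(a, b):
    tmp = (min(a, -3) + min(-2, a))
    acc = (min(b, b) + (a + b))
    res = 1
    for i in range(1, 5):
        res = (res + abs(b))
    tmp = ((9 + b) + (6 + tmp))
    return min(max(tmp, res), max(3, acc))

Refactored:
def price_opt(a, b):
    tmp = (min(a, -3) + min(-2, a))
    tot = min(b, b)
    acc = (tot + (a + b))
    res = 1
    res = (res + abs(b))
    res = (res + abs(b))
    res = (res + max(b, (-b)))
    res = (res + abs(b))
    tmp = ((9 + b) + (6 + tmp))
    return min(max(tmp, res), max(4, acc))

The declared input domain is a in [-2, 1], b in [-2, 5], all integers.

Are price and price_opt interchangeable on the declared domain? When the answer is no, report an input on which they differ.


The rewrite breaks on a=-2, b=-2, where the results are 3 and 4.
price: tmp = -5; acc = -6; res = 1; [i=1]; res = 3; [i=2]; res = 5; [i=3]; res = 7; [i=4]; res = 9; tmp = 8; return 3
price_opt: tmp = -5; tot = -2; acc = -6; res = 1; res = 3; res = 5; res = 7; res = 9; tmp = 8; return 4
verdict: not equivalent; witness: a=-2, b=-2


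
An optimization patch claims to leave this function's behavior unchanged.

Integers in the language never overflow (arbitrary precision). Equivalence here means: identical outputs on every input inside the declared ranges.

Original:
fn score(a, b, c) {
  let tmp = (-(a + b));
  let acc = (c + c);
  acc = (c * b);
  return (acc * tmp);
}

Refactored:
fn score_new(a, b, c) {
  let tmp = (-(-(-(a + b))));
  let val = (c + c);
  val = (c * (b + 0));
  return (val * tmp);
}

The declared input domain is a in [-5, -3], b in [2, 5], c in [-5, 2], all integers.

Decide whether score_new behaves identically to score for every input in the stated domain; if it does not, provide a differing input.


Side by side, the visible changes include: constant usage differs, and arithmetic usage differs, and local variable names differ.
Spot check at a=-4, b=5, c=2 — score: tmp = -1; acc = 4; acc = 10; return -10. score_new: tmp = -1; val = 4; val = 10; return -10. Both give -10.
Checked all 96 inputs in the declared domain: the outputs agree on every one.
verdict: equivalent


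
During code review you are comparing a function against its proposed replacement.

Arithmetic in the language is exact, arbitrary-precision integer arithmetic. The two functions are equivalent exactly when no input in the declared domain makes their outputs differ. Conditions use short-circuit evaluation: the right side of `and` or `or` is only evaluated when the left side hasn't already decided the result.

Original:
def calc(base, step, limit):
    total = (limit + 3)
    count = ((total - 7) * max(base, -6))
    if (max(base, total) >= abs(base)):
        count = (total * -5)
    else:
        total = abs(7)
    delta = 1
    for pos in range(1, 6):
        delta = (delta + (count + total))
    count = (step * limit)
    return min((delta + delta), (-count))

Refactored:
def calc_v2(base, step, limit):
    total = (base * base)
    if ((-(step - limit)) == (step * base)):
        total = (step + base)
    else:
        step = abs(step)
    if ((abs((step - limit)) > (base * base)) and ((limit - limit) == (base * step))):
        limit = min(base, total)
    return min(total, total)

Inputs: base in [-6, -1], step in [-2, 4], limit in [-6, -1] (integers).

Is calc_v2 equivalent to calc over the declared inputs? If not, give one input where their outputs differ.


Take base=-6, step=-2, limit=-6.
calc: total becomes -3; next count becomes 60; next (max(base, total) >= abs(base)) evaluates to false; next total becomes 7; next delta becomes 1; next at pos=1:; next delta becomes 68; next at pos=2:; next delta becomes 135; next at pos=3:; next delta becomes 202; next at pos=4:; next delta becomes 269; next at pos=5:; next delta becomes 336; next count becomes 12; next final value -12
calc_v2: total becomes 36; next ((-(step - limit)) == (step * base)) evaluates to false; next step becomes 2; next ((abs((step - limit)) > (base * base)) and ((limit - limit) == (base * step))) evaluates to false; next final value 36
-12 against 36: the behavior changed.
verdict: not equivalent; witness: base=-6, step=-2, limit=-6


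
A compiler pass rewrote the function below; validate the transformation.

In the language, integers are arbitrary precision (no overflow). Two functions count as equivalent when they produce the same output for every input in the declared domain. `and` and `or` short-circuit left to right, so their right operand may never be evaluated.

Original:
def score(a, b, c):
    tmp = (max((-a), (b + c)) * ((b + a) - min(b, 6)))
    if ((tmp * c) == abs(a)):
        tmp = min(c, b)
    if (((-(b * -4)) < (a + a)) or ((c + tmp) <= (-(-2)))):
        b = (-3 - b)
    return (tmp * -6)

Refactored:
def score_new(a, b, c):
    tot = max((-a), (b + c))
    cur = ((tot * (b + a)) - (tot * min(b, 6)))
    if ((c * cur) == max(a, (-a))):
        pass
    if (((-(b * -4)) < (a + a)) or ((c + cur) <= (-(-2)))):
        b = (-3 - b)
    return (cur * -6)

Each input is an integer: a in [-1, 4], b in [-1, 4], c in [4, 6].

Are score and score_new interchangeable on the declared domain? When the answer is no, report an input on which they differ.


These are not equivalent — on a=0, b=-1, c=4 the outputs split (6 vs 0).
score: tmp := 0 | ((tmp * c) == abs(a)): true | tmp := -1 | (((-(b * -4)) < (a + a)) or ((c + tmp) <= (-(-2)))): true | b := -2 | result 6
score_new: tot := 3 | cur := 0 | ((c * cur) == max(a, (-a))): true | (((-(b * -4)) < (a + a)) or ((c + cur) <= (-(-2)))): true | b := -2 | result 0
verdict: not equivalent; witness: a=0, b=-1, c=4


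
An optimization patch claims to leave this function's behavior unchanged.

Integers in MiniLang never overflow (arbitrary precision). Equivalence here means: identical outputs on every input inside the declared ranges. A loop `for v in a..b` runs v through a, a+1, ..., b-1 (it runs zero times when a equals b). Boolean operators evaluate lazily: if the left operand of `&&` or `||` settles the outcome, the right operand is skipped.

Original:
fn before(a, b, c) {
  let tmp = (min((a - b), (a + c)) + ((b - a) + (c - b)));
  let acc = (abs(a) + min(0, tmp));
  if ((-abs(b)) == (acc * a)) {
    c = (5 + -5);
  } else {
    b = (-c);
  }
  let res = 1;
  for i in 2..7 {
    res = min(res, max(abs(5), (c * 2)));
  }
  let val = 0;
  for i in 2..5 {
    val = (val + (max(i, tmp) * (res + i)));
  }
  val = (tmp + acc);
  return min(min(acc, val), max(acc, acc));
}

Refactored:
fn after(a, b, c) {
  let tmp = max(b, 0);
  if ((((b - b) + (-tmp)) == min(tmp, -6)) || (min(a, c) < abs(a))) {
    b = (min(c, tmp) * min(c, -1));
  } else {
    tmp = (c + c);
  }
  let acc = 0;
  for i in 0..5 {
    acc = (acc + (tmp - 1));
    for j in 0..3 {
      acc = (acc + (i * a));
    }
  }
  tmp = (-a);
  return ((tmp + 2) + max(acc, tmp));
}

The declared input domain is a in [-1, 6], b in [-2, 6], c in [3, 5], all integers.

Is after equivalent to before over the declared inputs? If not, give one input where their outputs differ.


a=-1, b=-2, c=3 yields 1 from before but 4 from after.
verdict: not equivalent; witness: a=-1, b=-2, c=3


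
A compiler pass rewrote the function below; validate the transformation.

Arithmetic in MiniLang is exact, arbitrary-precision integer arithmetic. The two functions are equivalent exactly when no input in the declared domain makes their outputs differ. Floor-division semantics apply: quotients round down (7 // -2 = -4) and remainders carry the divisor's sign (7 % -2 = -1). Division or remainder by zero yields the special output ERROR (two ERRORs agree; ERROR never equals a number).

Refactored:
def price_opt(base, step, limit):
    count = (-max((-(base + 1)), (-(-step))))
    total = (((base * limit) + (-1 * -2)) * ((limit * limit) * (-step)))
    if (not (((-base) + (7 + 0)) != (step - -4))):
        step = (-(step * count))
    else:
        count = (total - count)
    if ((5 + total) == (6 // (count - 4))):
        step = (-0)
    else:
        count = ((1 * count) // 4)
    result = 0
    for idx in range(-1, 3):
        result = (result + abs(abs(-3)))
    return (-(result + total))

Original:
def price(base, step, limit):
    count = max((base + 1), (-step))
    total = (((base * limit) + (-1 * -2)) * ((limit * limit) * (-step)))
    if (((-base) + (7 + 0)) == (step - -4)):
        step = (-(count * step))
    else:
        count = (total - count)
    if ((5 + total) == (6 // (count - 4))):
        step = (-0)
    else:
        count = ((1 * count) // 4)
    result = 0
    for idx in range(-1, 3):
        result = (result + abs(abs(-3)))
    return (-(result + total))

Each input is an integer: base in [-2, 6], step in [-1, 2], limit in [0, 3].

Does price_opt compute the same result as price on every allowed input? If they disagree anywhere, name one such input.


The rewrite breaks on base=3, step=-1, limit=1, where the results are -17 and ERROR.
price: count := 4 | total := 5 | (((-base) + (7 + 0)) == (step - -4)): false | count := 1 | ((5 + total) == (6 // (count - 4))): false | count := 0 | result := 0 | iter idx=-1: | result := 3 | iter idx=0: | result := 6 | iter idx=1: | result := 9 | iter idx=2: | result := 12 | result -17
price_opt: count := 1 | total := 5 | (not (((-base) + (7 + 0)) != (step - -4))): false | count := 4 | divide-by-zero, output ERROR
verdict: not equivalent; witness: base=3, step=-1, limit=1


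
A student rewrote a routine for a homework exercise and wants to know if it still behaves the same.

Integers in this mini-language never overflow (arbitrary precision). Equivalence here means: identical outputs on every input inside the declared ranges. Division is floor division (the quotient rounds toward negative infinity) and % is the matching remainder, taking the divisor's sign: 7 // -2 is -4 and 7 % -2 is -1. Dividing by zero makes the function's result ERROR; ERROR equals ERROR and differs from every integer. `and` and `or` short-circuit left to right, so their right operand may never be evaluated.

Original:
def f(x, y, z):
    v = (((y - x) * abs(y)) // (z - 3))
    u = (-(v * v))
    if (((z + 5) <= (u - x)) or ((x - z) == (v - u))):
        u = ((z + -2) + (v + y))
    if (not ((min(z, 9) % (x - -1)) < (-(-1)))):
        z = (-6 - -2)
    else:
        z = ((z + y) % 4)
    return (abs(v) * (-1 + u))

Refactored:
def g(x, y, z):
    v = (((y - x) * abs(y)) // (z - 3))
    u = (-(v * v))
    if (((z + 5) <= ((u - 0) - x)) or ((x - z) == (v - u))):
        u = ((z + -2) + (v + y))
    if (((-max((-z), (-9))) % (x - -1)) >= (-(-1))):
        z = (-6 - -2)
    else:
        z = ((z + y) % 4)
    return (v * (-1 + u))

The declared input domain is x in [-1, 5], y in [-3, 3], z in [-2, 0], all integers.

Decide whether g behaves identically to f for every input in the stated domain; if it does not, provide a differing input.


Not equivalent: x=0, y=1, z=-2 separates them (-2 vs 2).
f: v := -1 | u := -1 | (((z + 5) <= (u - x)) or ((x - z) == (v - u))): false | (not ((min(z, 9) % (x - -1)) < (-(-1)))): false | z := 3 | result -2
g: v := -1 | u := -1 | (((z + 5) <= ((u - 0) - x)) or ((x - z) == (v - u))): false | (((-max((-z), (-9))) % (x - -1)) >= (-(-1))): false | z := 3 | result 2
verdict: not equivalent; witness: x=0, y=1, z=-2


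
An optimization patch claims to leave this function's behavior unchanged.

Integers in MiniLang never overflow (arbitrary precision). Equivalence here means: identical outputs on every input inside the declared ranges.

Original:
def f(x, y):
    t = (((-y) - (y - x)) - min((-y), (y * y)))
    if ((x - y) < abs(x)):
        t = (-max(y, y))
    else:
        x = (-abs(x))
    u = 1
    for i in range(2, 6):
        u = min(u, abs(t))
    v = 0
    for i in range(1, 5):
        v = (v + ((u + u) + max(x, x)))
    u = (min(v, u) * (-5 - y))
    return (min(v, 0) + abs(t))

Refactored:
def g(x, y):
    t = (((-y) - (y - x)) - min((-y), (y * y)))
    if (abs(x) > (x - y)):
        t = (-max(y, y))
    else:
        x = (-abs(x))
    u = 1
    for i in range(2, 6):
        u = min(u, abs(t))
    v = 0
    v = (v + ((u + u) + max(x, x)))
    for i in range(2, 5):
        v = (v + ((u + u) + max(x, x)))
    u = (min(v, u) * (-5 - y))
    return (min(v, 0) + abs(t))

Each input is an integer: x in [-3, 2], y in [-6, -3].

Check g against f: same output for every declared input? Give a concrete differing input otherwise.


Reading the diff, among the changes: statement counts differ, loop structure differs, comparison usage differs, min/max/abs usage differs, arithmetic usage differs.
As a probe, take x=-1, y=-4: f runs t := 3 | ((x - y) < abs(x)): false | x := -1 | u := 1 | iter i=2: | u := 1 | iter i=3: | u := 1 | iter i=4: | u := 1 | iter i=5: | u := 1 | v := 0 | iter i=1: | v := 1 | iter i=2: | v := 2 | iter i=3: | v := 3 | iter i=4: | v := 4 | u := -1 | result 3; g runs t := 3 | (abs(x) > (x - y)): false | x := -1 | u := 1 | iter i=2: | u := 1 | iter i=3: | u := 1 | iter i=4: | u := 1 | iter i=5: | u := 1 | v := 0 | v := 1 | iter i=2: | v := 2 | iter i=3: | v := 3 | iter i=4: | v := 4 | u := -1 | result 3; both end at 3.
Every one of the 24 inputs gives matching results.
verdict: equivalent


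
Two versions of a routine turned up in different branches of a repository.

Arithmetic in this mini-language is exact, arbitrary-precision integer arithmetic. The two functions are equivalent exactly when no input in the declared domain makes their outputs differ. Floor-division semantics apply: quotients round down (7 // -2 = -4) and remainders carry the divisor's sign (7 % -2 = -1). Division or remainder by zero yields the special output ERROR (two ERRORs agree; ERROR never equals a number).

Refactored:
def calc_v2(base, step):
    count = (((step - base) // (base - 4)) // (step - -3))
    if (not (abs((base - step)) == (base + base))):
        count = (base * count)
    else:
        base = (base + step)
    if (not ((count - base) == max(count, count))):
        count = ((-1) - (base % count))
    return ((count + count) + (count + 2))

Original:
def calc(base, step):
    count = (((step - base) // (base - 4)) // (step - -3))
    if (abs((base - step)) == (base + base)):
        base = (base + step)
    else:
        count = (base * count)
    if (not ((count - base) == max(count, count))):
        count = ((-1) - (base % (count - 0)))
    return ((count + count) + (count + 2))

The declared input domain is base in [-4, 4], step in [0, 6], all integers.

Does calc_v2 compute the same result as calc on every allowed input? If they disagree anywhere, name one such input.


This is a faithful refactor — boolean connective usage differs, arithmetic usage differs, constant usage differs, but the computed results match everywhere.
As a probe, take base=-2, step=5: calc runs count = -1; (abs((base - step)) == (base + base)) -> false; count = 2; (not ((count - base) == max(count, count))) -> true; count = -1; return -1; calc_v2 runs count = -1; (not (abs((base - step)) == (base + base))) -> true; count = 2; (not ((count - base) == max(count, count))) -> true; count = -1; return -1; both end at -1.
Sweeping the whole domain (63 inputs) finds no disagreement.
verdict: equivalent


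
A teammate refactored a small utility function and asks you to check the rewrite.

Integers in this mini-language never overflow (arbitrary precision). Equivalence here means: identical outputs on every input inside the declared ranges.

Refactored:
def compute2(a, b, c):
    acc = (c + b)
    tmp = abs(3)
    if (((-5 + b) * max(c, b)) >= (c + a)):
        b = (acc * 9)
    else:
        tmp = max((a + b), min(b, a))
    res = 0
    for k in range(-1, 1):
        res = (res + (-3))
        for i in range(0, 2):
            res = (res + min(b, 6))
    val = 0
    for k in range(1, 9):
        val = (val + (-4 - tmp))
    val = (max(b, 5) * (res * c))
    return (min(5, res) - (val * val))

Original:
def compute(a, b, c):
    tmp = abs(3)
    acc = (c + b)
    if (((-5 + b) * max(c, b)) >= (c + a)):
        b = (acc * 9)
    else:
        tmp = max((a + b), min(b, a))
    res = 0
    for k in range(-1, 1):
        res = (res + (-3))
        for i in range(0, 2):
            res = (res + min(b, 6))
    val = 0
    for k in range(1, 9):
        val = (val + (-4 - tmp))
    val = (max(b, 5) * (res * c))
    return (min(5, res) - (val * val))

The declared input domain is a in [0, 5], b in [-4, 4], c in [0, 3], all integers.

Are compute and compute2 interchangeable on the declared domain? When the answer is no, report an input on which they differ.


The two versions differ — the changes include same computation, different form.
Spot check at a=5, b=4, c=2 — compute: tmp = 3; acc = 6; (((-5 + b) * max(c, b)) >= (c + a)) -> false; tmp = 9; res = 0; [k=-1]; res = -3; [i=0]; res = 1; [i=1]; res = 5; [k=0]; res = 2; [i=0]; res = 6; [i=1]; res = 10; val = 0; [k=1]; val = -13; [k=2]; val = -26; [k=3]; val = -39; [k=4]; val = -52; [k=5]; val = -65; [k=6]; val = -78; [k=7]; val = -91; [k=8]; val = -104; val = 100; return -9995. compute2: acc = 6; tmp = 3; (((-5 + b) * max(c, b)) >= (c + a)) -> false; tmp = 9; res = 0; [k=-1]; res = -3; [i=0]; res = 1; [i=1]; res = 5; [k=0]; res = 2; [i=0]; res = 6; [i=1]; res = 10; val = 0; [k=1]; val = -13; [k=2]; val = -26; [k=3]; val = -39; [k=4]; val = -52; [k=5]; val = -65; [k=6]; val = -78; [k=7]; val = -91; [k=8]; val = -104; val = 100; return -9995. Both give -9995.
Sweeping the whole domain (216 inputs) finds no disagreement.
verdict: equivalent


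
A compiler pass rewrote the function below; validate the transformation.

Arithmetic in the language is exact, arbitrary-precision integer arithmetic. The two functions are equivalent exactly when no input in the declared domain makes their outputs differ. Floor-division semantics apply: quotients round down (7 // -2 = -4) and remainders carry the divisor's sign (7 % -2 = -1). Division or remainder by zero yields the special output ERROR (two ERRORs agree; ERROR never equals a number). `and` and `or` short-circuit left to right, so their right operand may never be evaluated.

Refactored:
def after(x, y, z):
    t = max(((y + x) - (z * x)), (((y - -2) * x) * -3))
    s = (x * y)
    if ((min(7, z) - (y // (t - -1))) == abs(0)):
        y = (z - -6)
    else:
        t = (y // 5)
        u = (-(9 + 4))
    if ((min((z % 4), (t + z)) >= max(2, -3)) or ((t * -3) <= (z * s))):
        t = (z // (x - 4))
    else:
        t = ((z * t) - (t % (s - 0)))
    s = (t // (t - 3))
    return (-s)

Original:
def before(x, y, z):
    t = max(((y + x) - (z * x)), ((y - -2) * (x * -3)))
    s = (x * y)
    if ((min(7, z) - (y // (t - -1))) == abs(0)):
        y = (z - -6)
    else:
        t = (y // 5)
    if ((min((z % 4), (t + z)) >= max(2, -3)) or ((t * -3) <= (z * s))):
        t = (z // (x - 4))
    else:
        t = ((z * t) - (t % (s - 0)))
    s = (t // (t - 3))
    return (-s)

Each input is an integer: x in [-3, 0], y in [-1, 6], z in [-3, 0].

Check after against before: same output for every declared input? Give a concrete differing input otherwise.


Equivalent — the differences include statement counts differ, plus constant usage differs, plus arithmetic usage differs, plus local variable names differ, yet no declared input distinguishes the two.
Spot check at x=-2, y=-1, z=0 — before: t becomes 6; next s becomes 2; next ((min(7, z) - (y // (t - -1))) == abs(0)) evaluates to false; next t becomes -1; next ((min((z % 4), (t + z)) >= max(2, -3)) or ((t * -3) <= (z * s))) evaluates to false; next t becomes -1; next s becomes 0; next final value 0. after: t becomes 6; next s becomes 2; next ((min(7, z) - (y // (t - -1))) == abs(0)) evaluates to false; next t becomes -1; next u becomes -13; next ((min((z % 4), (t + z)) >= max(2, -3)) or ((t * -3) <= (z * s))) evaluates to false; next t becomes -1; next s becomes 0; next final value 0. Both give 0.
Across all 128 domain points the two functions coincide.
verdict: equivalent


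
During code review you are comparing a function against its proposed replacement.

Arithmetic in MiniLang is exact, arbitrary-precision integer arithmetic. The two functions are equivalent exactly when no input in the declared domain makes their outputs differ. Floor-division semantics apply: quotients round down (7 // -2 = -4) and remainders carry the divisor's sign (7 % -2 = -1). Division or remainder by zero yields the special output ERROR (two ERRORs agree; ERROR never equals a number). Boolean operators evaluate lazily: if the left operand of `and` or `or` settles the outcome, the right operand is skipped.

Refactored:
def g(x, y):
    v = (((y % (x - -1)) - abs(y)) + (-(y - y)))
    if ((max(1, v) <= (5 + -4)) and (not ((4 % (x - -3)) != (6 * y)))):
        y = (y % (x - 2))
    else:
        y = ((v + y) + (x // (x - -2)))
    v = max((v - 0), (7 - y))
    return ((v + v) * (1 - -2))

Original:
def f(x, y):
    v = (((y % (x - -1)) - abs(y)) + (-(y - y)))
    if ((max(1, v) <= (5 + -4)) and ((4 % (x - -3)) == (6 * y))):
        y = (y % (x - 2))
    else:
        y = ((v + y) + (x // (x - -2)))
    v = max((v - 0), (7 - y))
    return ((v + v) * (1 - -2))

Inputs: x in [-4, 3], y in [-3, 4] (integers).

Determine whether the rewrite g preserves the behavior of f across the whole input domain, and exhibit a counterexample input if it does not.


Equivalent — the differences include comparison usage differs, boolean connective usage differs, yet no declared input distinguishes the two.
Tracing x=3, y=2: f: v becomes 0; next ((max(1, v) <= (5 + -4)) and ((4 % (x - -3)) == (6 * y))) evaluates to false; next y becomes 2; next v becomes 5; next final value 30 | g: v becomes 0; next ((max(1, v) <= (5 + -4)) and (not ((4 % (x - -3)) != (6 * y)))) evaluates to false; next y becomes 2; next v becomes 5; next final value 30 — matching result 30.
Checked all 64 inputs in the declared domain: the outputs agree on every one.
verdict: equivalent
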